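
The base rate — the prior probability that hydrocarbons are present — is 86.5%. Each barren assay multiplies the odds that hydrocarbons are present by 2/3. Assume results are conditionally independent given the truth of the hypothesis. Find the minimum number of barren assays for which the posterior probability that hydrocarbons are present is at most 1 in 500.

Prior odds: 0.865 ÷ 0.135 = 173/27.
Likelihood ratio per barren assay = 2/3.
Target posterior odds = 0.002/0.998 = 1/499.
Require (2/3)ⁿ ≤ 1/499 ÷ (173/27) = 27/86327.
(2/3)¹⁹ ≈0.000451093 is still above 27/86327 but (2/3)²⁰ ≈0.000300729 is at or below it, so n = 20.

20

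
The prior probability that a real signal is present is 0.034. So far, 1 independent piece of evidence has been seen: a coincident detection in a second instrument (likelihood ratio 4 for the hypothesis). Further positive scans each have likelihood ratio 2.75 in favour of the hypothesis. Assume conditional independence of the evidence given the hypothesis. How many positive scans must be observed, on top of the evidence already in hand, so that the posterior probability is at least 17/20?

Prior odds = 0.034/0.966 = 17/483.
Bayes factor of the evidence already in hand = 4.
Odds after that evidence = (17/483) × 4 = 68/483.
Target odds = 0.85/0.15 = 17/3.
Need 2.75ⁿ ≥ 17/3 ÷ (68/483) = 40.25.
2.75³ = 20.796875 falls short of 40.25 but 2.75⁴ = 57.19140625 reaches it, so n = 4.

4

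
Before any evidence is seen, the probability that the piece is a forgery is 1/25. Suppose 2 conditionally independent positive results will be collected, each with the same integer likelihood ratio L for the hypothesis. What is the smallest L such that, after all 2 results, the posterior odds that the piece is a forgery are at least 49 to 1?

Prior odds = 0.04/0.96 = 1/24.
Target odds = 49.
Need L² ≥ 49 ÷ (1/24) = 1176.
34² = 1156 < 1176 ≤ 1225 = 35², so L = 35.

35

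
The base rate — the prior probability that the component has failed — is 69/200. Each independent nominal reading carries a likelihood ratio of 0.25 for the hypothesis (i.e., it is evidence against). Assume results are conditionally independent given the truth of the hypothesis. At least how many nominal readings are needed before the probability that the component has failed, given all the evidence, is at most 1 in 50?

3

Prior odds = 0.345/0.655 = 69/131.
Likelihood ratio per nominal reading = 0.25.
Target odds: 0.02 ÷ 0.98 = 1/49.
Need (69/131) × 0.25ⁿ ≤ 1/49, i.e. 0.25ⁿ ≤ 131/3381.
0.25² = 0.0625 is still above 131/3381 but 0.25³ = 0.015625 is at or below it, so n = 3.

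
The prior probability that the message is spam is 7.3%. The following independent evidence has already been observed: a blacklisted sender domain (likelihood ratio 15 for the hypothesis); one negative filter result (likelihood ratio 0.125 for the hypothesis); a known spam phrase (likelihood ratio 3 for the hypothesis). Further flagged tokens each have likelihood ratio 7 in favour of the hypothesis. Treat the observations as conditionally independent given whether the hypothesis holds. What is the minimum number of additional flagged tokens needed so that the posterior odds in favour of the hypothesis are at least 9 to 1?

2

Prior odds = 0.073/0.927 = 73/927.
Combined Bayes factor of the evidence already in hand = 15 × 0.125 × 3 = 5.625.
Odds after that evidence = (73/927) × 5.625 = 365/824.
Target odds = 9.
Need 7ⁿ ≥ 9 ÷ (365/824) = 7416/365.
7¹ = 7 falls short of 7416/365 but 7² = 49 reaches it, so n = 2.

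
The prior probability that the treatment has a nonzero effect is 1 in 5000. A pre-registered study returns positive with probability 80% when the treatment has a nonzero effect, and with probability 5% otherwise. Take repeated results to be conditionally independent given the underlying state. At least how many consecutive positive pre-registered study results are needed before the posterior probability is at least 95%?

Prior odds = 0.0002/0.9998 = 1/4999.
Likelihood ratio of a positive result = 0.8/0.05 = 16.
Target posterior odds = 0.95/0.05 = 19.
Need (1/4999) × 16ⁿ ≥ 19, i.e. 16ⁿ ≥ 94981.
16⁴ = 65536 falls short of 94981 but 16⁵ = 1048576 reaches it, so n = 5.

5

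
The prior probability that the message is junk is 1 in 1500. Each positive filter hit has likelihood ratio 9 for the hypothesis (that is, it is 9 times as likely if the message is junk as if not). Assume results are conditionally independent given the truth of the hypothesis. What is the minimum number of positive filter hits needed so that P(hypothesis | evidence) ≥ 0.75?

4

Prior odds = (1/1500)/(1499/1500) = 1/1499.
Likelihood ratio per positive filter hit = 9.
Target posterior odds = 0.75/0.25 = 3.
Need (1/1499) × 9ⁿ ≥ 3, i.e. 9ⁿ ≥ 4497.
9³ = 729 falls short of 4497 but 9⁴ = 6561 reaches it, so n = 4.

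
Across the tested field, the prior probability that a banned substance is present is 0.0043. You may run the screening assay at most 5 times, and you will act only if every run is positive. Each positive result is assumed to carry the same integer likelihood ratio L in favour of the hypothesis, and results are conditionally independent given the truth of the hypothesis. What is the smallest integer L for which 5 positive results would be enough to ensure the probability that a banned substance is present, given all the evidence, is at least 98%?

7

Prior odds = 0.0043/0.9957 = 43/9957.
Target odds = 0.98/0.02 = 49.
Need L⁵ ≥ 49 ÷ (43/9957) = 487893/43.
6⁵ = 7776 < 487893/43 ≤ 16807 = 7⁵, so L = 7.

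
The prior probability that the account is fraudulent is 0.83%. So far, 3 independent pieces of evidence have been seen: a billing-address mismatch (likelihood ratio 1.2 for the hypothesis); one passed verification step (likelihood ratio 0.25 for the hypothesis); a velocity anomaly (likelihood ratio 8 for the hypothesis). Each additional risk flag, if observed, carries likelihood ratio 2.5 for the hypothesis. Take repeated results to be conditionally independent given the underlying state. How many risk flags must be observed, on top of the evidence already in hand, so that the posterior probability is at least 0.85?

Prior odds = 0.0083/0.9917 = 83/9917.
Combined Bayes factor of the evidence already in hand = 1.2 × 0.25 × 8 = 2.4.
Odds after that evidence = (83/9917) × 2.4 = 996/49585.
Target odds = 0.85/0.15 = 17/3.
Need 2.5ⁿ ≥ 17/3 ÷ (996/49585) = 842945/2988.
2.5⁶ = 244.140625 falls short of 842945/2988 but 2.5⁷ = 610.3515625 reaches it, so n = 7.

7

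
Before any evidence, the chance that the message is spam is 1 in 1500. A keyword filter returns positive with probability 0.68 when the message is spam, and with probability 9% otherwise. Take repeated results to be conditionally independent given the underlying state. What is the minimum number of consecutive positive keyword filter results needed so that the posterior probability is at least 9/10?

5

Prior odds: (1/1500) ÷ (1499/1500) = 1/1499.
Likelihood ratio of a positive result = 0.68/0.09 = 68/9.
Target odds: 0.9 ÷ 0.1 = 9.
Require (68/9)ⁿ ≥ 9 ÷ (1/1499) = 13491.
(68/9)⁴ = 21381376/6561 falls short of 13491 but (68/9)⁵ ≈24622.5 reaches it, so n = 5.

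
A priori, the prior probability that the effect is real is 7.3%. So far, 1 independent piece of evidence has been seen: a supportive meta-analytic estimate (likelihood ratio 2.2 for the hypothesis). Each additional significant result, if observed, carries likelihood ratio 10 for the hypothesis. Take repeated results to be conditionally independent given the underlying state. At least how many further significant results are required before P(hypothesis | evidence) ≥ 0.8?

2

Prior odds = 0.073/0.927 = 73/927.
Bayes factor of the evidence already in hand = 2.2.
Odds after that evidence = (73/927) × 2.2 = 803/4635.
Target odds = 0.8/0.2 = 4.
Need 10ⁿ ≥ 4 ÷ (803/4635) = 18540/803.
10¹ = 10 falls short of 18540/803 but 10² = 100 reaches it, so n = 2.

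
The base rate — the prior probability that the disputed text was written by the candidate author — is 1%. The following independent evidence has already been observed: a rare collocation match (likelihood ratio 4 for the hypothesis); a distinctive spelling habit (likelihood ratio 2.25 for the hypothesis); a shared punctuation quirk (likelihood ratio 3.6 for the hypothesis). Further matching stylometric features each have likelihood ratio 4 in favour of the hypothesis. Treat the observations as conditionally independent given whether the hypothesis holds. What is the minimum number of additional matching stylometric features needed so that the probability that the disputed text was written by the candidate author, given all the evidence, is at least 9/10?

Prior odds = 0.01/0.99 = 1/99.
Combined Bayes factor of the evidence already in hand = 4 × 2.25 × 3.6 = 32.4.
Odds after that evidence = (1/99) × 32.4 = 18/55.
Target odds = 0.9/0.1 = 9.
Need 4ⁿ ≥ 9 ÷ (18/55) = 27.5.
4² = 16 falls short of 27.5 but 4³ = 64 reaches it, so n = 3.

3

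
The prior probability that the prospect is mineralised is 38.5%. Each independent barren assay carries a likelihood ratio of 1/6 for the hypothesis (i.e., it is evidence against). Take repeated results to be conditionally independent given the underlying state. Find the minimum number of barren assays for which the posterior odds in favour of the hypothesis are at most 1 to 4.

1

Prior odds = 0.385/0.615 = 77/123.
Likelihood ratio per barren assay = 1/6.
Target odds = 0.25.
Require (1/6)ⁿ ≤ 0.25 ÷ (77/123) = 123/308.
(1/6)¹ = 1/6, which is already at or below the required 123/308; so n = 1.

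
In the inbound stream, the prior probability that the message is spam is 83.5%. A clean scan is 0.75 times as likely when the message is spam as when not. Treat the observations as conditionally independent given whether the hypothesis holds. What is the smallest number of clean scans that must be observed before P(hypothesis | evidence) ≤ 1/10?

14

Prior odds: 0.835 ÷ 0.165 = 167/33.
Likelihood ratio per clean scan = 0.75.
Target posterior odds = 0.1/0.9 = 1/9.
Need (167/33) × 0.75ⁿ ≤ 1/9, i.e. 0.75ⁿ ≤ 11/501.
0.75¹³ = 1594323/67108864 is still above 11/501 but 0.75¹⁴ = 4782969/268435456 is at or below it, so n = 14.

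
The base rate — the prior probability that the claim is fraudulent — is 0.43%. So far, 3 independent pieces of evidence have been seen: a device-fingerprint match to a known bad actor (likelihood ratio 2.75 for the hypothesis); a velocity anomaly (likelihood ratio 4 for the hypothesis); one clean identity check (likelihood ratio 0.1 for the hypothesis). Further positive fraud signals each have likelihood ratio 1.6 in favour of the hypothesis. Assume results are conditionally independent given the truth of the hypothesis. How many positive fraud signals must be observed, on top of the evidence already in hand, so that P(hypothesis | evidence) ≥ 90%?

17

Prior odds = 0.0043/0.9957 = 43/9957.
Combined Bayes factor of the evidence already in hand = 2.75 × 4 × 0.1 = 1.1.
Odds after that evidence = (43/9957) × 1.1 = 473/99570.
Target odds = 0.9/0.1 = 9.
Need 1.6ⁿ ≥ 9 ÷ (473/99570) = 896130/473.
1.6¹⁶ ≈1844.67 falls short of 896130/473 but 1.6¹⁷ ≈2951.48 reaches it, so n = 17.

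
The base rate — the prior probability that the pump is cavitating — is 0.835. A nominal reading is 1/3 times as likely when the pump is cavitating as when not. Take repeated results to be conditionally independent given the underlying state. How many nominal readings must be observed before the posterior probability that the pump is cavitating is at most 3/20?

Prior odds = 0.835/0.165 = 167/33.
Likelihood ratio per nominal reading = 1/3.
Target posterior odds = 0.15/0.85 = 3/17.
Need (167/33) × (1/3)ⁿ ≤ 3/17, i.e. (1/3)ⁿ ≤ 99/2839.
(1/3)³ = 1/27 is still above 99/2839 but (1/3)⁴ = 1/81 is at or below it, so n = 4.

4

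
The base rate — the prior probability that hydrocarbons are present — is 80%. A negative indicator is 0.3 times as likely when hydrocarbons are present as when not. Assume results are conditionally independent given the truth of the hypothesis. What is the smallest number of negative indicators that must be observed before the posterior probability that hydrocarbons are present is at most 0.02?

5

Prior odds: 0.8 ÷ 0.2 = 4.
Likelihood ratio per negative indicator = 0.3.
Target posterior odds = 0.02/0.98 = 1/49.
Require 0.3ⁿ ≤ 1/49 ÷ 4 = 1/196.
0.3⁴ = 0.0081 is still above 1/196 but 0.3⁵ = 243/100000 is at or below it, so n = 5.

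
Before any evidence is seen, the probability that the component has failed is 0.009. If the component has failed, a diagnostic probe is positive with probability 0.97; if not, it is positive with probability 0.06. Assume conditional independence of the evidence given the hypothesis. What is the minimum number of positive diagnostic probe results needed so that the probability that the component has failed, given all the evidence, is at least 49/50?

4

Prior odds: 0.009 ÷ 0.991 = 9/991.
Likelihood ratio of a positive = 0.97/0.06 = 97/6.
Target odds: 0.98 ÷ 0.02 = 49.
Require (97/6)ⁿ ≥ 49 ÷ (9/991) = 48559/9.
(97/6)³ = 912673/216 falls short of 48559/9 but (97/6)⁴ = 88529281/1296 reaches it, so n = 4.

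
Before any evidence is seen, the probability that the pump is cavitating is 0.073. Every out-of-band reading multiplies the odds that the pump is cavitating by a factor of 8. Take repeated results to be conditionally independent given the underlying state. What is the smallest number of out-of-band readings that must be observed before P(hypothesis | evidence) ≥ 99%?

4

Prior odds = 0.073/0.927 = 73/927.
Likelihood ratio per out-of-band reading = 8.
Target posterior odds = 0.99/0.01 = 99.
Require 8ⁿ ≥ 99 ÷ (73/927) = 91773/73.
8³ = 512 falls short of 91773/73 but 8⁴ = 4096 reaches it, so n = 4.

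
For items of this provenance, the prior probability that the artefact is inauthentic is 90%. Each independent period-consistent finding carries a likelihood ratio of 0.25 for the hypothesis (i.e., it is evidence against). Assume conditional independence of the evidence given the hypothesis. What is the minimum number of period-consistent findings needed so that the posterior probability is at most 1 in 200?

Prior odds = 0.9/0.1 = 9.
Likelihood ratio per period-consistent finding = 0.25.
Target posterior odds = 0.005/0.995 = 1/199.
Need 9 × 0.25ⁿ ≤ 1/199, i.e. 0.25ⁿ ≤ 1/1791.
0.25⁵ = 1/1024 is still above 1/1791 but 0.25⁶ = 1/4096 is at or below it, so n = 6.

6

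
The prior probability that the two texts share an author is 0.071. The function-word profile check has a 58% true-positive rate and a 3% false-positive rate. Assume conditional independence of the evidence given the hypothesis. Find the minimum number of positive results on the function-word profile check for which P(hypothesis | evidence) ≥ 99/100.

Prior odds = 0.071/0.929 = 71/929.
Likelihood ratio of a positive result = 0.58/0.03 = 58/3.
Target posterior odds = 0.99/0.01 = 99.
Require (58/3)ⁿ ≥ 99 ÷ (71/929) = 91971/71.
(58/3)² = 3364/9 falls short of 91971/71 but (58/3)³ = 195112/27 reaches it, so n = 3.

3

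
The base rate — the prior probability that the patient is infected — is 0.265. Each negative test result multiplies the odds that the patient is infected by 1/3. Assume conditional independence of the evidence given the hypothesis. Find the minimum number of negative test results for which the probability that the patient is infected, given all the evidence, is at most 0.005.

4

Prior odds = 0.265/0.735 = 53/147.
Likelihood ratio per negative test result = 1/3.
Target odds: 0.005 ÷ 0.995 = 1/199.
Need (53/147) × (1/3)ⁿ ≤ 1/199, i.e. (1/3)ⁿ ≤ 147/10547.
(1/3)³ = 1/27 is still above 147/10547 but (1/3)⁴ = 1/81 is at or below it, so n = 4.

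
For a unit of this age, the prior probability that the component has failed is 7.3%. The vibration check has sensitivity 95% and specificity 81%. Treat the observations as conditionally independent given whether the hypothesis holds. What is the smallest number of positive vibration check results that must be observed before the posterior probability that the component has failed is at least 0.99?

5

Prior odds: 0.073 ÷ 0.927 = 73/927.
False-positive rate = 1 − 0.81 = 0.19; likelihood ratio of a positive = 0.95/0.19 = 5.
Target posterior odds = 0.99/0.01 = 99.
Require 5ⁿ ≥ 99 ÷ (73/927) = 91773/73.
5⁴ = 625 falls short of 91773/73 but 5⁵ = 3125 reaches it, so n = 5.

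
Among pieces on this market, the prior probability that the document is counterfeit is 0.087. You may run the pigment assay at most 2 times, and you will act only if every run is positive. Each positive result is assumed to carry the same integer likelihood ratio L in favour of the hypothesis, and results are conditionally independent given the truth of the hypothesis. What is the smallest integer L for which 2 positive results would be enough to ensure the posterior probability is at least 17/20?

Prior odds = 0.087/0.913 = 87/913.
Target odds = 0.85/0.15 = 17/3.
Need L² ≥ 17/3 ÷ (87/913) = 15521/261.
7² = 49 < 15521/261 ≤ 64 = 8², so L = 8.

8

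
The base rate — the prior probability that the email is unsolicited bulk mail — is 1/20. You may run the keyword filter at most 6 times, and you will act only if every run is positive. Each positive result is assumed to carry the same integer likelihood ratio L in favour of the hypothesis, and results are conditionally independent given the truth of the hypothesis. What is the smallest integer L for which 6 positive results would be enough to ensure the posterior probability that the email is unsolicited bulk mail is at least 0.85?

Prior odds = 0.05/0.95 = 1/19.
Target odds = 0.85/0.15 = 17/3.
Need L⁶ ≥ 17/3 ÷ (1/19) = 323/3.
2⁶ = 64 < 323/3 ≤ 729 = 3⁶, so L = 3.

3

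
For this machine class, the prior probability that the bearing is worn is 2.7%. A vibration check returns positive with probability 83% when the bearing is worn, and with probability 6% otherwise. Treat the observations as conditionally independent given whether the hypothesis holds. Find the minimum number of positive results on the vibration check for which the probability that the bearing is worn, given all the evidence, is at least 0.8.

2

Prior odds: 0.027 ÷ 0.973 = 27/973.
Likelihood ratio of a positive result = 0.83/0.06 = 83/6.
Target odds: 0.8 ÷ 0.2 = 4.
Require (83/6)ⁿ ≥ 4 ÷ (27/973) = 3892/27.
(83/6)¹ = 83/6 falls short of 3892/27 but (83/6)² = 6889/36 reaches it, so n = 2.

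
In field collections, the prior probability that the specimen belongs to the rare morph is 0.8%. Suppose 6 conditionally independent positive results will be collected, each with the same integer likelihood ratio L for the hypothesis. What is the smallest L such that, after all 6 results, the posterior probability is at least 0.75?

3

Prior odds = 0.008/0.992 = 1/124.
Target odds = 0.75/0.25 = 3.
Need L⁶ ≥ 3 ÷ (1/124) = 372.
2⁶ = 64 < 372 ≤ 729 = 3⁶, so L = 3.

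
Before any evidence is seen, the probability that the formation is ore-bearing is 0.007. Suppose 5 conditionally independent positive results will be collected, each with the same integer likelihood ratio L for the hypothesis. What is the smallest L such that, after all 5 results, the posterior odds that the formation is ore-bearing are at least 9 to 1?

5

Prior odds = 0.007/0.993 = 7/993.
Target odds = 9.
Need L⁵ ≥ 9 ÷ (7/993) = 8937/7.
4⁵ = 1024 < 8937/7 ≤ 3125 = 5⁵, so L = 5.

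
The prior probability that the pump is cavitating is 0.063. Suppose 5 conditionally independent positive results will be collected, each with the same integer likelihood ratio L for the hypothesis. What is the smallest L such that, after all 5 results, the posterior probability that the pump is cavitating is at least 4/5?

3

Prior odds = 0.063/0.937 = 63/937.
Target odds = 0.8/0.2 = 4.
Need L⁵ ≥ 4 ÷ (63/937) = 3748/63.
2⁵ = 32 < 3748/63 ≤ 243 = 3⁵, so L = 3.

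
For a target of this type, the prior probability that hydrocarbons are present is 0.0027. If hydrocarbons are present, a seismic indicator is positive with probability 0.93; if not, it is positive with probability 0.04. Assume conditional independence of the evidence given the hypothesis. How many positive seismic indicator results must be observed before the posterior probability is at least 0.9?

Prior odds = 0.0027/0.9973 = 27/9973.
Likelihood ratio of a positive = 0.93/0.04 = 23.25.
Target odds: 0.9 ÷ 0.1 = 9.
Require 23.25ⁿ ≥ 9 ÷ (27/9973) = 9973/3.
23.25² = 540.5625 falls short of 9973/3 but 23.25³ = 804357/64 reaches it, so n = 3.

3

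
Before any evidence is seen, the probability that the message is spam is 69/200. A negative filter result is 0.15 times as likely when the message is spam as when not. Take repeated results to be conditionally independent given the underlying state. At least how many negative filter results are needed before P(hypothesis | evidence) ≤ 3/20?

1

Prior odds = 0.345/0.655 = 69/131.
Likelihood ratio per negative filter result = 0.15.
Target posterior odds = 0.15/0.85 = 3/17.
Require 0.15ⁿ ≤ 3/17 ÷ (69/131) = 131/391.
0.15¹ = 0.15, which is already at or below the required 131/391; so n = 1.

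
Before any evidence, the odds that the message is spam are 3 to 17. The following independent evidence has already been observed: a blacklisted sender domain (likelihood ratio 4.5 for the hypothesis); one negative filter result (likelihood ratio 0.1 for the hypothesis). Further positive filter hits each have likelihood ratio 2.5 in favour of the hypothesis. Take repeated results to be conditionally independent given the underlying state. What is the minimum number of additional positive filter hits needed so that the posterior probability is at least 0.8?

Prior odds = 3/17.
Combined Bayes factor of the evidence already in hand = 4.5 × 0.1 = 0.45.
Odds after that evidence = (3/17) × 0.45 = 27/340.
Target odds = 0.8/0.2 = 4.
Need 2.5ⁿ ≥ 4 ÷ (27/340) = 1360/27.
2.5⁴ = 39.0625 falls short of 1360/27 but 2.5⁵ = 97.65625 reaches it, so n = 5.

5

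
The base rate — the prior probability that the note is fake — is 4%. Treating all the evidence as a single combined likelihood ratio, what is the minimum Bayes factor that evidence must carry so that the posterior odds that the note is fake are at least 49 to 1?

Prior odds = 0.04/0.96 = 1/24.
Target odds = 49.
Required Bayes factor = 49 ÷ (1/24) = 1176.

1176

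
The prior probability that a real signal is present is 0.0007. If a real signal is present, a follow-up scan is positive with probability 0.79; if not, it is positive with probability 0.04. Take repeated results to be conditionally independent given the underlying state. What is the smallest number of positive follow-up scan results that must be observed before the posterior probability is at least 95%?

Prior odds: 0.0007 ÷ 0.9993 = 7/9993.
Likelihood ratio of a positive = 0.79/0.04 = 19.75.
Target posterior odds = 0.95/0.05 = 19.
Require 19.75ⁿ ≥ 19 ÷ (7/9993) = 189867/7.
19.75³ = 7703.734375 falls short of 189867/7 but 19.75⁴ = 38950081/256 reaches it, so n = 4.

4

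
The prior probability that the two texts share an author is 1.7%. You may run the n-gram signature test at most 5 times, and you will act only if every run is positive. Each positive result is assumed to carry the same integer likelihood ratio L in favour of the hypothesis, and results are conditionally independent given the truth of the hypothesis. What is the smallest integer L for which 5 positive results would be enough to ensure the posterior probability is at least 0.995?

Prior odds = 0.017/0.983 = 17/983.
Target odds = 0.995/0.005 = 199.
Need L⁵ ≥ 199 ÷ (17/983) = 195617/17.
6⁵ = 7776 < 195617/17 ≤ 16807 = 7⁵, so L = 7.

7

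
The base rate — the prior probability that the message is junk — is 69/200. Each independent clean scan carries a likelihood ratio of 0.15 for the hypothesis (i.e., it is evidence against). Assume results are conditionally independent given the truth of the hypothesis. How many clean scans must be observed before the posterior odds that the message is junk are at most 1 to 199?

3

Prior odds = 0.345/0.655 = 69/131.
Likelihood ratio per clean scan = 0.15.
Target odds = 1/199.
Require 0.15ⁿ ≤ 1/199 ÷ (69/131) = 131/13731.
0.15² = 0.0225 is still above 131/13731 but 0.15³ = 0.003375 is at or below it, so n = 3.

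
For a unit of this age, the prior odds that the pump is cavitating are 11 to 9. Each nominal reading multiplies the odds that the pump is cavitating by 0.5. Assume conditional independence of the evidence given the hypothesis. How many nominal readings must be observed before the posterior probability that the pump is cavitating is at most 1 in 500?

Prior odds = 11/9.
Likelihood ratio per nominal reading = 0.5.
Target odds: 0.002 ÷ 0.998 = 1/499.
Require 0.5ⁿ ≤ 1/499 ÷ (11/9) = 9/5489.
0.5⁹ = 0.001953125 is still above 9/5489 but 0.5¹⁰ = 1/1024 is at or below it, so n = 10.

10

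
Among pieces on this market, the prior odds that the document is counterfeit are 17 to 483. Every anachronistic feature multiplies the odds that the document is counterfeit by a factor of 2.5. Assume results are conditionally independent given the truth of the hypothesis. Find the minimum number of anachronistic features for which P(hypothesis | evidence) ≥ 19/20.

Prior odds = 17/483.
Likelihood ratio per anachronistic feature = 2.5.
Target odds: 0.95 ÷ 0.05 = 19.
Need (17/483) × 2.5ⁿ ≥ 19, i.e. 2.5ⁿ ≥ 9177/17.
2.5⁶ = 244.140625 falls short of 9177/17 but 2.5⁷ = 610.3515625 reaches it, so n = 7.

7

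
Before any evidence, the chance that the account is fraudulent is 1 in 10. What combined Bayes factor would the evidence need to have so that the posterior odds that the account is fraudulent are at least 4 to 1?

36

Prior odds = 0.1/0.9 = 1/9.
Target odds = 4.
Required Bayes factor = 4 ÷ (1/9) = 36.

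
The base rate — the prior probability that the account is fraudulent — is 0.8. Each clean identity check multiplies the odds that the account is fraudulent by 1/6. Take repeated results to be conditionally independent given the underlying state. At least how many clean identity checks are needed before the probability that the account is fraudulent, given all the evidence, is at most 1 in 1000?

5

Prior odds = 0.8/0.2 = 4.
Likelihood ratio per clean identity check = 1/6.
Target odds: 0.001 ÷ 0.999 = 1/999.
Need 4 × (1/6)ⁿ ≤ 1/999, i.e. (1/6)ⁿ ≤ 1/3996.
(1/6)⁴ = 1/1296 is still above 1/3996 but (1/6)⁵ = 1/7776 is at or below it, so n = 5.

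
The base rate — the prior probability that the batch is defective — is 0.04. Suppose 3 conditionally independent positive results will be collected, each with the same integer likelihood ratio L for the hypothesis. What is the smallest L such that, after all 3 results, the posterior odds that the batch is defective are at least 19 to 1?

Prior odds = 0.04/0.96 = 1/24.
Target odds = 19.
Need L³ ≥ 19 ÷ (1/24) = 456.
7³ = 343 < 456 ≤ 512 = 8³, so L = 8.

8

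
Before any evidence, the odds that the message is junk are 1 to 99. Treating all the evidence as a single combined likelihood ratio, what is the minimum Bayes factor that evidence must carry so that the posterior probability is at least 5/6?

Prior odds = 1/99.
Target odds = (5/6)/(1/6) = 5.
Required Bayes factor = 5 ÷ (1/99) = 495.

495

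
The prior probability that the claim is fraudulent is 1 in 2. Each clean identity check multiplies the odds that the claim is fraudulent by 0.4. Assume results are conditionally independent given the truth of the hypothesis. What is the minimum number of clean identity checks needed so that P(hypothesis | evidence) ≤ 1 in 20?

4

Prior odds: 0.5 ÷ 0.5 = 1.
Likelihood ratio per clean identity check = 0.4.
Target posterior odds = 0.05/0.95 = 1/19.
Require 0.4ⁿ ≤ 1/19 ÷ 1 = 1/19.
0.4³ = 0.064 is still above 1/19 but 0.4⁴ = 0.0256 is at or below it, so n = 4.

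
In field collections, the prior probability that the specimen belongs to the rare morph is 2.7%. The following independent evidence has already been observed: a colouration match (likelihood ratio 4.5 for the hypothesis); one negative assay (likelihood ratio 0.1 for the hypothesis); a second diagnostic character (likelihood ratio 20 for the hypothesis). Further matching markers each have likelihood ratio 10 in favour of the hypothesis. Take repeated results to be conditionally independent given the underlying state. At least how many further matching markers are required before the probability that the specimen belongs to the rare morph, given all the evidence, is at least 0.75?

2

Prior odds = 0.027/0.973 = 27/973.
Combined Bayes factor of the evidence already in hand = 4.5 × 0.1 × 20 = 9.
Odds after that evidence = (27/973) × 9 = 243/973.
Target odds = 0.75/0.25 = 3.
Need 10ⁿ ≥ 3 ÷ (243/973) = 973/81.
10¹ = 10 falls short of 973/81 but 10² = 100 reaches it, so n = 2.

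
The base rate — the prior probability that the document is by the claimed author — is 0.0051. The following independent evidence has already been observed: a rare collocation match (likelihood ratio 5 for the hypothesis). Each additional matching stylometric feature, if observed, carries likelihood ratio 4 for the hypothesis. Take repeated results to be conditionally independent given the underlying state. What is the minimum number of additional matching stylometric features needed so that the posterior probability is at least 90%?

Prior odds = 0.0051/0.9949 = 51/9949.
Bayes factor of the evidence already in hand = 5.
Odds after that evidence = (51/9949) × 5 = 255/9949.
Target odds = 0.9/0.1 = 9.
Need 4ⁿ ≥ 9 ÷ (255/9949) = 29847/85.
4⁴ = 256 falls short of 29847/85 but 4⁵ = 1024 reaches it, so n = 5.

5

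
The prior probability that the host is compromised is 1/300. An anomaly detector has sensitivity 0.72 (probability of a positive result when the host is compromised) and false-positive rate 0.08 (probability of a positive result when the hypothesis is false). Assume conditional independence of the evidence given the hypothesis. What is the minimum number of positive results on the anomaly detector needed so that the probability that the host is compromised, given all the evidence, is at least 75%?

4

Prior odds = (1/300)/(299/300) = 1/299.
Likelihood ratio of a positive result = 0.72/0.08 = 9.
Target posterior odds = 0.75/0.25 = 3.
Require 9ⁿ ≥ 3 ÷ (1/299) = 897.
9³ = 729 falls short of 897 but 9⁴ = 6561 reaches it, so n = 4.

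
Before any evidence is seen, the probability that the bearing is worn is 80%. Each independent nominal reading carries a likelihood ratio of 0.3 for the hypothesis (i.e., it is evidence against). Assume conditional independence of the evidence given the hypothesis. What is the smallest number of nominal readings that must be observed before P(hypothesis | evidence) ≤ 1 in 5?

Prior odds = 0.8/0.2 = 4.
Likelihood ratio per nominal reading = 0.3.
Target posterior odds = 0.2/0.8 = 0.25.
Need 4 × 0.3ⁿ ≤ 0.25, i.e. 0.3ⁿ ≤ 0.0625.
0.3² = 0.09 is still above 0.0625 but 0.3³ = 0.027 is at or below it, so n = 3.

3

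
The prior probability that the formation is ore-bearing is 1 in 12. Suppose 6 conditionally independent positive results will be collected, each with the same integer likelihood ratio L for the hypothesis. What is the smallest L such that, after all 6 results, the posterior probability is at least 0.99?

Prior odds = (1/12)/(11/12) = 1/11.
Target odds = 0.99/0.01 = 99.
Need L⁶ ≥ 99 ÷ (1/11) = 1089.
3⁶ = 729 < 1089 ≤ 4096 = 4⁶, so L = 4.

4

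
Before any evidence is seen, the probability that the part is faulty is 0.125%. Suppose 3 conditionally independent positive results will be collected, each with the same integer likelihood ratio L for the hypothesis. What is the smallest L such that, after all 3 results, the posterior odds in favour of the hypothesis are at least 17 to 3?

Prior odds = 0.00125/0.99875 = 1/799.
Target odds = 17/3.
Need L³ ≥ 17/3 ÷ (1/799) = 13583/3.
16³ = 4096 < 13583/3 ≤ 4913 = 17³, so L = 17.

17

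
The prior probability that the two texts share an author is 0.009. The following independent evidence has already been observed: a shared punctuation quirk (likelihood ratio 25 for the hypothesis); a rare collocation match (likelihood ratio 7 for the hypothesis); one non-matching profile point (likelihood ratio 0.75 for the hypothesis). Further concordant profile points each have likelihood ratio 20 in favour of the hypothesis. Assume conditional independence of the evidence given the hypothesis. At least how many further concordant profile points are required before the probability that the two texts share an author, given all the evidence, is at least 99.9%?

3

Prior odds = 0.009/0.991 = 9/991.
Combined Bayes factor of the evidence already in hand = 25 × 7 × 0.75 = 131.25.
Odds after that evidence = (9/991) × 131.25 = 4725/3964.
Target odds = 0.999/0.001 = 999.
Need 20ⁿ ≥ 999 ÷ (4725/3964) = 146668/175.
20² = 400 falls short of 146668/175 but 20³ = 8000 reaches it, so n = 3.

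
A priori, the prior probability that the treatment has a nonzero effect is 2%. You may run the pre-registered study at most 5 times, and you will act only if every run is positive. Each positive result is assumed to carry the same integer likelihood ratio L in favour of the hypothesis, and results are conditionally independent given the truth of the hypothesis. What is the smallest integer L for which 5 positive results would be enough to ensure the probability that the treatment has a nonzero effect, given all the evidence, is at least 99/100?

Prior odds = 0.02/0.98 = 1/49.
Target odds = 0.99/0.01 = 99.
Need L⁵ ≥ 99 ÷ (1/49) = 4851.
5⁵ = 3125 < 4851 ≤ 7776 = 6⁵, so L = 6.

6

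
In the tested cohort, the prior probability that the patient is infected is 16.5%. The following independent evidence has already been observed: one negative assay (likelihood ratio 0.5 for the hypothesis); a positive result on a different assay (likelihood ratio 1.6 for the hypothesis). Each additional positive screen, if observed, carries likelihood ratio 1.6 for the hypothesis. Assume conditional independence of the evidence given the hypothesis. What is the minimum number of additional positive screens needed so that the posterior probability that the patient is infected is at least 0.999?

Prior odds = 0.165/0.835 = 33/167.
Combined Bayes factor of the evidence already in hand = 0.5 × 1.6 = 0.8.
Odds after that evidence = (33/167) × 0.8 = 132/835.
Target odds = 0.999/0.001 = 999.
Need 1.6ⁿ ≥ 999 ÷ (132/835) = 278055/44.
1.6¹⁸ ≈4722.37 falls short of 278055/44 but 1.6¹⁹ ≈7555.79 reaches it, so n = 19.

19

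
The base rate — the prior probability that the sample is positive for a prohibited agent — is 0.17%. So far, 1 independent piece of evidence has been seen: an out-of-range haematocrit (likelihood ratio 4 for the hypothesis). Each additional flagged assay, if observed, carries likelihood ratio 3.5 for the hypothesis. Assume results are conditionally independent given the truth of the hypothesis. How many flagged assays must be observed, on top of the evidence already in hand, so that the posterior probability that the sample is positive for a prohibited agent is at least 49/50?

Prior odds = 0.0017/0.9983 = 17/9983.
Bayes factor of the evidence already in hand = 4.
Odds after that evidence = (17/9983) × 4 = 68/9983.
Target odds = 0.98/0.02 = 49.
Need 3.5ⁿ ≥ 49 ÷ (68/9983) = 489167/68.
3.5⁷ = 823543/128 falls short of 489167/68 but 3.5⁸ = 5764801/256 reaches it, so n = 8.

8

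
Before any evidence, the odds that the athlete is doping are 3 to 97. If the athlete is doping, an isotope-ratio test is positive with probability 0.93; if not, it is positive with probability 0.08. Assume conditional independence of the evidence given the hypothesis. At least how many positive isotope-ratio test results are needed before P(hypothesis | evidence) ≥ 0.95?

Prior odds = 3/97.
Likelihood ratio of a positive = 0.93/0.08 = 11.625.
Target odds: 0.95 ÷ 0.05 = 19.
Require 11.625ⁿ ≥ 19 ÷ (3/97) = 1843/3.
11.625² = 135.140625 falls short of 1843/3 but 11.625³ = 804357/512 reaches it, so n = 3.

3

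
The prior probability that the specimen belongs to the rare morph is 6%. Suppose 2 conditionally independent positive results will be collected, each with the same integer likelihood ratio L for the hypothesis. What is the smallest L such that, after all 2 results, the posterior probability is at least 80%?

8

Prior odds = 0.06/0.94 = 3/47.
Target odds = 0.8/0.2 = 4.
Need L² ≥ 4 ÷ (3/47) = 188/3.
7² = 49 < 188/3 ≤ 64 = 8², so L = 8.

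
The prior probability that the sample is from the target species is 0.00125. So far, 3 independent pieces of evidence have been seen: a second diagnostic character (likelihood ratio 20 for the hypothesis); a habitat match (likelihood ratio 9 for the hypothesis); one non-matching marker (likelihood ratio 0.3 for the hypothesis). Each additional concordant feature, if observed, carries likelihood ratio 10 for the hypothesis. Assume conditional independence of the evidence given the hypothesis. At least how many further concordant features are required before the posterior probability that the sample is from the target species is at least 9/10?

3

Prior odds = 0.00125/0.99875 = 1/799.
Combined Bayes factor of the evidence already in hand = 20 × 9 × 0.3 = 54.
Odds after that evidence = (1/799) × 54 = 54/799.
Target odds = 0.9/0.1 = 9.
Need 10ⁿ ≥ 9 ÷ (54/799) = 799/6.
10² = 100 falls short of 799/6 but 10³ = 1000 reaches it, so n = 3.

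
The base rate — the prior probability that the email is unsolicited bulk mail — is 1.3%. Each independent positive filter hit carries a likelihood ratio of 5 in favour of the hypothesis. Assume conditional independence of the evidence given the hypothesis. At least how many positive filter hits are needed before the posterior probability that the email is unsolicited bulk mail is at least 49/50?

Prior odds: 0.013 ÷ 0.987 = 13/987.
Likelihood ratio per positive filter hit = 5.
Target odds: 0.98 ÷ 0.02 = 49.
Need (13/987) × 5ⁿ ≥ 49, i.e. 5ⁿ ≥ 48363/13.
5⁵ = 3125 falls short of 48363/13 but 5⁶ = 15625 reaches it, so n = 6.

6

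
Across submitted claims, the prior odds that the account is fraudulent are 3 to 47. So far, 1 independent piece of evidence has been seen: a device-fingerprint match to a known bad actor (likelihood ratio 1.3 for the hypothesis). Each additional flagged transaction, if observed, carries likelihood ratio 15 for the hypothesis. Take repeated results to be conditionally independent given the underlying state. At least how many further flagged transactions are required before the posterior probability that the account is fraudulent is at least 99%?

Prior odds = 3/47.
Bayes factor of the evidence already in hand = 1.3.
Odds after that evidence = (3/47) × 1.3 = 39/470.
Target odds = 0.99/0.01 = 99.
Need 15ⁿ ≥ 99 ÷ (39/470) = 15510/13.
15² = 225 falls short of 15510/13 but 15³ = 3375 reaches it, so n = 3.

3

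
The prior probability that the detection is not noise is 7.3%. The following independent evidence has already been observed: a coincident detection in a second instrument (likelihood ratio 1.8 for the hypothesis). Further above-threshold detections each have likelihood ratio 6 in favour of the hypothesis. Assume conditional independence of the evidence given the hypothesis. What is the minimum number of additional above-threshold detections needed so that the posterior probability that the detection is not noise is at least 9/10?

3

Prior odds = 0.073/0.927 = 73/927.
Bayes factor of the evidence already in hand = 1.8.
Odds after that evidence = (73/927) × 1.8 = 73/515.
Target odds = 0.9/0.1 = 9.
Need 6ⁿ ≥ 9 ÷ (73/515) = 4635/73.
6² = 36 falls short of 4635/73 but 6³ = 216 reaches it, so n = 3.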